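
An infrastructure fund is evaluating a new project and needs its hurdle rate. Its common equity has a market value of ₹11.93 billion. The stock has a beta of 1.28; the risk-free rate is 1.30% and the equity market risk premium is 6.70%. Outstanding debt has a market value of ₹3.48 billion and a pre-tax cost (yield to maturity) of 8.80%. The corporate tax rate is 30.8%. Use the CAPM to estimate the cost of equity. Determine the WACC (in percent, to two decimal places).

Cost of equity via CAPM: Re = 1.3% + 1.28 × 6.7% = 9.8760%.
Total capital V = 11.93 + 3.48 = 15.41.
Equity: weight = 11.93/15.41 = 0.7742; cost = 9.876%.
Debt: weight = 3.48/15.41 = 0.2258; after-tax cost = 8.8% × (1 − 30.8%) = 6.0896%.
WACC = 0.7742 × 9.8760% + 0.2258 × 6.0896% = 9.0209%.

9.02%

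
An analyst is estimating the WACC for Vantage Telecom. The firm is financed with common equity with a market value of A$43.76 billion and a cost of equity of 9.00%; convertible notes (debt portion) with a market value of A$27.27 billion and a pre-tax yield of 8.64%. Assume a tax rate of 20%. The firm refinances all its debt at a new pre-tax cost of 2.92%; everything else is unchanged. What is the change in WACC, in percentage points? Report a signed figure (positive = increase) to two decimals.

Current WACC:
Total capital V = 43.76 + 27.27 = 71.03.
Equity: weight = 43.76/71.03 = 0.6161; cost = 9%.
Convertible notes (debt portion): weight = 27.27/71.03 = 0.3839; after-tax cost = 8.64% × (1 − 20%) = 6.9120%.
WACC = 0.6161 × 9.0000% + 0.3839 × 6.9120% = 8.1984%.
After the change:
Total capital V = 43.76 + 27.27 = 71.03.
Equity: weight = 43.76/71.03 = 0.6161; cost = 9%.
Convertible notes (debt portion): weight = 27.27/71.03 = 0.3839; after-tax cost = 2.92% × (1 − 20%) = 2.3360%.
WACC = 0.6161 × 9.0000% + 0.3839 × 2.3360% = 6.4415%.
Change in WACC = 6.4415% − 8.1984% = -1.7568 pp.

-1.76 pp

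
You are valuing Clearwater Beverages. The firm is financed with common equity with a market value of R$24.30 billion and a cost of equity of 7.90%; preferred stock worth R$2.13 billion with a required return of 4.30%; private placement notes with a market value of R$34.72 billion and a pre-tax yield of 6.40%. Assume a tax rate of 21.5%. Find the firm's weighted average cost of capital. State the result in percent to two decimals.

6.14%

Total capital V = 24.3 + 2.13 + 34.72 = 61.15.
Equity: weight = 24.3/61.15 = 0.3974; cost = 7.9%.
Preferred: weight = 2.13/61.15 = 0.0348; cost = 4.3%.
Private placement notes: weight = 34.72/61.15 = 0.5678; after-tax cost = 6.4% × (1 − 21.5%) = 5.0240%.
WACC = 0.3974 × 7.9000% + 0.0348 × 4.3000% + 0.5678 × 5.0240% = 6.1417%.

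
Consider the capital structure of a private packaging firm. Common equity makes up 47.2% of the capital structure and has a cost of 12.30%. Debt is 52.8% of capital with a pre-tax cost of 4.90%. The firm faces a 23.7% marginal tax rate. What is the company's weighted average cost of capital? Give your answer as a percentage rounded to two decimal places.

After-tax cost of debt = 4.9% × (1 − 23.7%) = 3.7387%.
WACC = 0.472 × 12.3000% + 0.528 × 3.7387% = 7.7796%.

7.78%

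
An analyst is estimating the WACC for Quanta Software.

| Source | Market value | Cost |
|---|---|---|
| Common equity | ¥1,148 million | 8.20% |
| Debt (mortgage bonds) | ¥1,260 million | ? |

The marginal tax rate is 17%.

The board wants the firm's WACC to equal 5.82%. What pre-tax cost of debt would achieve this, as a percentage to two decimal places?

4.40%

Total capital V = 1148 + 1260 = 2408.
Equity weight = 1148/2408 = 0.4767.
Mortgage bonds weight = 1260/2408 = 0.5233.
Equity contribution = 0.4767 × 8.2% = 3.9093%.
Remaining for debt = 5.82% − 3.9093% = 1.9107%.
Rd × (1 − 17%) × 0.5233 = 1.9107%  ⇒  Rd = 4.3995%.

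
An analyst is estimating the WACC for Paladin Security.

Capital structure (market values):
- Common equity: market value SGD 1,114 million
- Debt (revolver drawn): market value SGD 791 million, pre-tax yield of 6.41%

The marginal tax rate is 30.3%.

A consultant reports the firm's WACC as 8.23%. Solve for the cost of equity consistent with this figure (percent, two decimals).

Total capital V = 1114 + 791 = 1905.
Equity weight = 1114/1905 = 0.5848.
Revolver drawn weight = 791/1905 = 0.4152.
Debt contribution = 0.4152 × 6.41% × (1 − 30.3%) = 1.8551%.
Required equity contribution = 8.23% − 1.8551% = 6.3749%.
Re = 6.3749% / 0.5848 = 10.9014%.

10.90%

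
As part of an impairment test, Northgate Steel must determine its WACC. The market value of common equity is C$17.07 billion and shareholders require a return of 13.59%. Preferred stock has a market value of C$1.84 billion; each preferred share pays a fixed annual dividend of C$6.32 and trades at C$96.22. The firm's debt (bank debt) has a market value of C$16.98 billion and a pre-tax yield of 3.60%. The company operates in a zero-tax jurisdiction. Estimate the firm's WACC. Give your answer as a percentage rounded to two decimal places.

Cost of preferred: Rp = 6.32 / 96.22 = 6.5683%.
Total capital V = 17.07 + 1.84 + 16.98 = 35.89.
Equity: weight = 17.07/35.89 = 0.4756; cost = 13.59%.
Preferred: weight = 1.84/35.89 = 0.0513; cost = 6.5683%.
Bank debt: weight = 16.98/35.89 = 0.4731; after-tax cost = 3.6% × (1 − 0%) = 3.6000%.
WACC = 0.4756 × 13.5900% + 0.0513 × 6.5683% + 0.4731 × 3.6000% = 8.5036%.

8.50%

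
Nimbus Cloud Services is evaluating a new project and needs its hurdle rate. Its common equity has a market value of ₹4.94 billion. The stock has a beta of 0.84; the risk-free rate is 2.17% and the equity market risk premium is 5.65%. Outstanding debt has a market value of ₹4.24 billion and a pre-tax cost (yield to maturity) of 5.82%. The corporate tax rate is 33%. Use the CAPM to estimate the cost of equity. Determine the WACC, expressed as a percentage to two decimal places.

5.52%

Cost of equity via CAPM: Re = 2.17% + 0.84 × 5.65% = 6.9160%.
Total capital V = 4.94 + 4.24 = 9.18.
Equity: weight = 4.94/9.18 = 0.5381; cost = 6.916%.
Debt: weight = 4.24/9.18 = 0.4619; after-tax cost = 5.82% × (1 − 33%) = 3.8994%.
WACC = 0.5381 × 6.9160% + 0.4619 × 3.8994% = 5.5227%.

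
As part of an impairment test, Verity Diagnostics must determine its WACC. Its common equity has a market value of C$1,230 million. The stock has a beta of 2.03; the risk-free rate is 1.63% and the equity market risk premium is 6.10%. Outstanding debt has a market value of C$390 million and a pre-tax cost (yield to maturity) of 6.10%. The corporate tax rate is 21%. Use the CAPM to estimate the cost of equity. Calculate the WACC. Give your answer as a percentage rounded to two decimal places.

11.80%

Cost of equity via CAPM: Re = 1.63% + 2.03 × 6.1% = 14.0130%.
Total capital V = 1230 + 390 = 1620.
Equity: weight = 1230/1620 = 0.7593; cost = 14.013%.
Debt: weight = 390/1620 = 0.2407; after-tax cost = 6.1% × (1 − 21%) = 4.8190%.
WACC = 0.7593 × 14.0130% + 0.2407 × 4.8190% = 11.7996%.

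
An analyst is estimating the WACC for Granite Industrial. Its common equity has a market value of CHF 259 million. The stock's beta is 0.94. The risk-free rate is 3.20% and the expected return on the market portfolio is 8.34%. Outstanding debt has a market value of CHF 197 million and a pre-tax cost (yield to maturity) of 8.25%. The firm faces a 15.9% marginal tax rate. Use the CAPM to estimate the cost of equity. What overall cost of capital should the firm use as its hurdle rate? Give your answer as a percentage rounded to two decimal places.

Market risk premium = 8.34% − 3.2% = 5.14%.
Cost of equity via CAPM: Re = 3.2% + 0.94 × 5.14% = 8.0316%.
Total capital V = 259 + 197 = 456.
Equity: weight = 259/456 = 0.5680; cost = 8.0316%.
Debt: weight = 197/456 = 0.4320; after-tax cost = 8.25% × (1 − 15.9%) = 6.9383%.
WACC = 0.5680 × 8.0316% + 0.4320 × 6.9383% = 7.5593%.

7.56%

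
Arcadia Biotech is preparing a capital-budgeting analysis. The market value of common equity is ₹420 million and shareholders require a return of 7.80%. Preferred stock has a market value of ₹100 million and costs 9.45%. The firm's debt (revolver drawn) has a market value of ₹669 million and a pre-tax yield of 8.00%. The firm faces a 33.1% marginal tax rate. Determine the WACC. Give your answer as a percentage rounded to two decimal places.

6.56%

Total capital V = 420 + 100 + 669 = 1189.
Equity: weight = 420/1189 = 0.3532; cost = 7.8%.
Preferred: weight = 100/1189 = 0.0841; cost = 9.45%.
Revolver drawn: weight = 669/1189 = 0.5627; after-tax cost = 8% × (1 − 33.1%) = 5.3520%.
WACC = 0.3532 × 7.8000% + 0.0841 × 9.4500% + 0.5627 × 5.3520% = 6.5614%.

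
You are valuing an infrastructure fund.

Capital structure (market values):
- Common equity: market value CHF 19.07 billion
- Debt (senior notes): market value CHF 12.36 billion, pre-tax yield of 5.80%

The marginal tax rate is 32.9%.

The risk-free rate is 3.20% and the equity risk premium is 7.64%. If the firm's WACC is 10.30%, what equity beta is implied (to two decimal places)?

Total capital V = 19.07 + 12.36 = 31.43.
Equity weight = 19.07/31.43 = 0.6067.
Senior notes weight = 12.36/31.43 = 0.3933.
Debt contribution = 0.3933 × 5.8% × (1 − 32.9%) = 1.5305%.
Required equity contribution = 10.3% − 1.5305% = 8.7695%  ⇒  Re = 14.4534%.
CAPM: 14.4534% = 3.2% + β × 7.64%  ⇒  β = 1.4730.

1.47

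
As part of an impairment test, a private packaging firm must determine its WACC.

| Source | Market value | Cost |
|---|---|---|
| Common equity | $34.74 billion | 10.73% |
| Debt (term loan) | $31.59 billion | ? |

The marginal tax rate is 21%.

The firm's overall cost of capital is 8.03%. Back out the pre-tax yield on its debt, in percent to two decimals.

6.41%

Total capital V = 34.74 + 31.59 = 66.33.
Equity weight = 34.74/66.33 = 0.5237.
Term loan weight = 31.59/66.33 = 0.4763.
Equity contribution = 0.5237 × 10.73% = 5.6198%.
Remaining for debt = 8.03% − 5.6198% = 2.4102%.
Rd × (1 − 21%) × 0.4763 = 2.4102%  ⇒  Rd = 6.4060%.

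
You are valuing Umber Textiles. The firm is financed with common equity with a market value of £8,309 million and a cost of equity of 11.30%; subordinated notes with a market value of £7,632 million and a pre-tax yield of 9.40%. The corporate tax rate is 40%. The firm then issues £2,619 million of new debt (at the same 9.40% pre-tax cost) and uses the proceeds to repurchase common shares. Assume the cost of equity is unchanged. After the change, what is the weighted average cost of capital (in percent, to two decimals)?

After the change:
Total capital V = 5690 + 10251 = 15941.
Equity: weight = 5690/15941 = 0.3569; cost = 11.3%.
Subordinated notes: weight = 10251/15941 = 0.6431; after-tax cost = 9.4% × (1 − 40%) = 5.6400%.
WACC = 0.3569 × 11.3000% + 0.6431 × 5.6400% = 7.6603%.

7.66%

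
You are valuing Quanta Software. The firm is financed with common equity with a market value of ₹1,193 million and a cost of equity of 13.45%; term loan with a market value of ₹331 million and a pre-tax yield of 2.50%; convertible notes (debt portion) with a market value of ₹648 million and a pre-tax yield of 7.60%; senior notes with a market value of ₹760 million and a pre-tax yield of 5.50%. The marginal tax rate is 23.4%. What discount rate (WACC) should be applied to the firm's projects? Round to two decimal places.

Total capital V = 1193 + 331 + 648 + 760 = 2932.
Equity: weight = 1193/2932 = 0.4069; cost = 13.45%.
Term loan: weight = 331/2932 = 0.1129; after-tax cost = 2.5% × (1 − 23.4%) = 1.9150%.
Convertible notes (debt portion): weight = 648/2932 = 0.2210; after-tax cost = 7.6% × (1 − 23.4%) = 5.8216%.
Senior notes: weight = 760/2932 = 0.2592; after-tax cost = 5.5% × (1 − 23.4%) = 4.2130%.
WACC = 0.4069 × 13.4500% + 0.1129 × 1.9150% + 0.2210 × 5.8216% + 0.2592 × 4.2130% = 8.0675%.

8.07%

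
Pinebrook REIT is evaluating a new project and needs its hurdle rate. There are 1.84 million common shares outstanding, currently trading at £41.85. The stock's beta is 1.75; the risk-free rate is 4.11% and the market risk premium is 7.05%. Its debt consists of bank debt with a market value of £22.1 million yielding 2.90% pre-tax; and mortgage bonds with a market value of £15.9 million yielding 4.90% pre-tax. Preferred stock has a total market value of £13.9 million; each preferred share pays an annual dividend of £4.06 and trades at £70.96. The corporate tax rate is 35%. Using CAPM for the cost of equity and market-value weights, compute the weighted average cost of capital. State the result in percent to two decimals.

Cost of equity via CAPM: Re = 4.11% + 1.75 × 7.05% = 16.4475%.
Cost of preferred: Rp = 4.06 / 70.96 = 5.7215%.
Market value of equity E = 41.85 × 1.84m = 77.004m.
Total capital V = 77.004 + 13.9 + 22.1 + 15.9 = 128.904.
Equity: weight = 77.004/128.904 = 0.5974; cost = 16.4475%.
Preferred: weight = 13.9/128.904 = 0.1078; cost = 5.7215%.
Bank debt: weight = 22.1/128.904 = 0.1714; after-tax cost = 2.9% × (1 − 35%) = 1.8850%.
Mortgage bonds: weight = 15.9/128.904 = 0.1233; after-tax cost = 4.9% × (1 − 35%) = 3.1850%.
WACC = 0.5974 × 16.4475% + 0.1078 × 5.7215% + 0.1714 × 1.8850% + 0.1233 × 3.1850% = 11.1583%.

11.16%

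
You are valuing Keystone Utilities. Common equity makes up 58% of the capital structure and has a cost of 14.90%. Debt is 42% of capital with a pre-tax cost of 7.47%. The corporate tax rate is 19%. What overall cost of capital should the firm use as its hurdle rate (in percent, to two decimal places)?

11.18%

After-tax cost of debt = 7.47% × (1 − 19%) = 6.0507%.
WACC = 0.580 × 14.9000% + 0.420 × 6.0507% = 11.1833%.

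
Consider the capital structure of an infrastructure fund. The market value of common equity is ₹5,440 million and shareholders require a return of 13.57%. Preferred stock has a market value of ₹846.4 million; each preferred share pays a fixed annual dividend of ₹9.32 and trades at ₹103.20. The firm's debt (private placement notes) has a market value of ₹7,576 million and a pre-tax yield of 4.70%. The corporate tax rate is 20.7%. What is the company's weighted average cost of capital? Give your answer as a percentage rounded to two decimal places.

7.91%

Cost of preferred: Rp = 9.32 / 103.2 = 9.0310%.
Total capital V = 5440 + 846.4 + 7576 = 13862.4.
Equity: weight = 5440/13862.4 = 0.3924; cost = 13.57%.
Preferred: weight = 846.4/13862.4 = 0.0611; cost = 9.031%.
Private placement notes: weight = 7576/13862.4 = 0.5465; after-tax cost = 4.7% × (1 − 20.7%) = 3.7271%.
WACC = 0.3924 × 13.5700% + 0.0611 × 9.0310% + 0.5465 × 3.7271% = 7.9136%.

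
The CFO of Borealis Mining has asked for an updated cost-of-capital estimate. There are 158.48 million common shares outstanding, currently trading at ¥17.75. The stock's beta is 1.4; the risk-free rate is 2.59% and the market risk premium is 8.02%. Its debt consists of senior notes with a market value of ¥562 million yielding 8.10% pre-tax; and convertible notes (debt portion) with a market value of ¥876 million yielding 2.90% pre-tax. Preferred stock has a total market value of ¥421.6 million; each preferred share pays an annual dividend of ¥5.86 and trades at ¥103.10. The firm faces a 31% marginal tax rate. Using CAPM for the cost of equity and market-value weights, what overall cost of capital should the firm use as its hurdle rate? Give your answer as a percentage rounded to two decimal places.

9.88%

Cost of equity via CAPM: Re = 2.59% + 1.4 × 8.02% = 13.8180%.
Cost of preferred: Rp = 5.86 / 103.1 = 5.6838%.
Market value of equity E = 17.75 × 158.48m = 2813.02m.
Total capital V = 2813.02 + 421.6 + 562 + 876 = 4672.62.
Equity: weight = 2813.02/4672.62 = 0.6020; cost = 13.818%.
Preferred: weight = 421.6/4672.62 = 0.0902; cost = 5.6838%.
Senior notes: weight = 562/4672.62 = 0.1203; after-tax cost = 8.1% × (1 − 31%) = 5.5890%.
Convertible notes (debt portion): weight = 876/4672.62 = 0.1875; after-tax cost = 2.9% × (1 − 31%) = 2.0010%.
WACC = 0.6020 × 13.8180% + 0.0902 × 5.6838% + 0.1203 × 5.5890% + 0.1875 × 2.0010% = 9.8789%.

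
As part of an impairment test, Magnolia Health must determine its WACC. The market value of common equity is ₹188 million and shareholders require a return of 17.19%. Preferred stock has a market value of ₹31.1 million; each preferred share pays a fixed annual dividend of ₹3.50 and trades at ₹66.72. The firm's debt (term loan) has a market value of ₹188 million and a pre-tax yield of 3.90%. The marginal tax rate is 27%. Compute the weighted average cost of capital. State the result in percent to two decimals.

Cost of preferred: Rp = 3.5 / 66.72 = 5.2458%.
Total capital V = 188 + 31.1 + 188 = 407.1.
Equity: weight = 188/407.1 = 0.4618; cost = 17.19%.
Preferred: weight = 31.1/407.1 = 0.0764; cost = 5.2458%.
Term loan: weight = 188/407.1 = 0.4618; after-tax cost = 3.9% × (1 − 27%) = 2.8470%.
WACC = 0.4618 × 17.1900% + 0.0764 × 5.2458% + 0.4618 × 2.8470% = 9.6539%.

9.65%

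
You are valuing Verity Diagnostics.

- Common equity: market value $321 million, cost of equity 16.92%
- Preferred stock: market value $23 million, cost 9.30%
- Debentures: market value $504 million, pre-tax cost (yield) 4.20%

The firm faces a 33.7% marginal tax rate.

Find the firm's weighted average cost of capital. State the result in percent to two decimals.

Total capital V = 321 + 23 + 504 = 848.
Equity: weight = 321/848 = 0.3785; cost = 16.92%.
Preferred: weight = 23/848 = 0.0271; cost = 9.3%.
Debentures: weight = 504/848 = 0.5943; after-tax cost = 4.2% × (1 − 33.7%) = 2.7846%.
WACC = 0.3785 × 16.9200% + 0.0271 × 9.3000% + 0.5943 × 2.7846% = 8.3121%.

8.31%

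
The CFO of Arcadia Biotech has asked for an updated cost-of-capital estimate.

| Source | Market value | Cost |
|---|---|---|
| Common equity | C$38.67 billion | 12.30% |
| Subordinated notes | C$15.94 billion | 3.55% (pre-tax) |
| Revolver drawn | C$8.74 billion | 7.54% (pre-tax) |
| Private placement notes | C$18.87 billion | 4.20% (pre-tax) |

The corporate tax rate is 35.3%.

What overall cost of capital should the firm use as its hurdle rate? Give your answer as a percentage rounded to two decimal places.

7.37%

Total capital V = 38.67 + 15.94 + 8.74 + 18.87 = 82.22.
Equity: weight = 38.67/82.22 = 0.4703; cost = 12.3%.
Subordinated notes: weight = 15.94/82.22 = 0.1939; after-tax cost = 3.55% × (1 − 35.3%) = 2.2969%.
Revolver drawn: weight = 8.74/82.22 = 0.1063; after-tax cost = 7.54% × (1 − 35.3%) = 4.8784%.
Private placement notes: weight = 18.87/82.22 = 0.2295; after-tax cost = 4.2% × (1 − 35.3%) = 2.7174%.
WACC = 0.4703 × 12.3000% + 0.1939 × 2.2969% + 0.1063 × 4.8784% + 0.2295 × 2.7174% = 7.3725%.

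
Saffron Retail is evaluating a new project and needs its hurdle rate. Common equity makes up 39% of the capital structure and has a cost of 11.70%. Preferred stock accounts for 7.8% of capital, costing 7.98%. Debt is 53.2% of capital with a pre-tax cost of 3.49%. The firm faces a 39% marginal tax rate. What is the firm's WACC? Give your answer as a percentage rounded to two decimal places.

6.32%

After-tax cost of debt = 3.49% × (1 − 39%) = 2.1289%.
WACC = 0.390 × 11.7000% + 0.078 × 7.9800% + 0.532 × 2.1289% = 6.3180%.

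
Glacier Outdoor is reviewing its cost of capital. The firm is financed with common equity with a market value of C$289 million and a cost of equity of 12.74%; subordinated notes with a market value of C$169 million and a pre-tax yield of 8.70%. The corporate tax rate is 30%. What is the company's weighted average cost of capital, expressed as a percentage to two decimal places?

Total capital V = 289 + 169 = 458.
Equity: weight = 289/458 = 0.6310; cost = 12.74%.
Subordinated notes: weight = 169/458 = 0.3690; after-tax cost = 8.7% × (1 − 30%) = 6.0900%.
WACC = 0.6310 × 12.7400% + 0.3690 × 6.0900% = 10.2862%.

10.29%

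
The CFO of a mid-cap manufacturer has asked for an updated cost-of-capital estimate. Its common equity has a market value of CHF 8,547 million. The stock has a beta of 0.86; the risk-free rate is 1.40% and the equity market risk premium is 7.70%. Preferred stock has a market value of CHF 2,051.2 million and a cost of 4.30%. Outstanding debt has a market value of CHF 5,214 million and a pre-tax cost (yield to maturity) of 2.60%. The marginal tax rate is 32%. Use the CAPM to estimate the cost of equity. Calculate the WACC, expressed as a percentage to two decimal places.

Cost of equity via CAPM: Re = 1.4% + 0.86 × 7.7% = 8.0220%.
Total capital V = 8547 + 2051.2 + 5214 = 15812.2.
Equity: weight = 8547/15812.2 = 0.5405; cost = 8.022%.
Preferred: weight = 2051.2/15812.2 = 0.1297; cost = 4.3%.
Debt: weight = 5214/15812.2 = 0.3297; after-tax cost = 2.6% × (1 − 32%) = 1.7680%.
WACC = 0.5405 × 8.0220% + 0.1297 × 4.3000% + 0.3297 × 1.7680% = 5.4769%.

5.48%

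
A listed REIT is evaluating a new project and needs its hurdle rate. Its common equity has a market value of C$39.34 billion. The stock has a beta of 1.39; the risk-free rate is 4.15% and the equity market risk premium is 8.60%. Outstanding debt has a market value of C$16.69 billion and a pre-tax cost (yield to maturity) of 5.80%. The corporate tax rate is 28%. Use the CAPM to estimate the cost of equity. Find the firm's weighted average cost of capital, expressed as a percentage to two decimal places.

12.55%

Cost of equity via CAPM: Re = 4.15% + 1.39 × 8.6% = 16.1040%.
Total capital V = 39.34 + 16.69 = 56.03.
Equity: weight = 39.34/56.03 = 0.7021; cost = 16.104%.
Debt: weight = 16.69/56.03 = 0.2979; after-tax cost = 5.8% × (1 − 28%) = 4.1760%.
WACC = 0.7021 × 16.1040% + 0.2979 × 4.1760% = 12.5509%.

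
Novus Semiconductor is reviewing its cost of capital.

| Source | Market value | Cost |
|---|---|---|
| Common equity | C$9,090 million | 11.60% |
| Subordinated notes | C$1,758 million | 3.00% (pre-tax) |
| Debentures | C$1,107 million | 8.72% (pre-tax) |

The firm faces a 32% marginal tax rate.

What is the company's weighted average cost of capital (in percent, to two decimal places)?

9.67%

Total capital V = 9090 + 1758 + 1107 = 11955.
Equity: weight = 9090/11955 = 0.7604; cost = 11.6%.
Subordinated notes: weight = 1758/11955 = 0.1471; after-tax cost = 3% × (1 − 32%) = 2.0400%.
Debentures: weight = 1107/11955 = 0.0926; after-tax cost = 8.72% × (1 − 32%) = 5.9296%.
WACC = 0.7604 × 11.6000% + 0.1471 × 2.0400% + 0.0926 × 5.9296% = 9.6691%.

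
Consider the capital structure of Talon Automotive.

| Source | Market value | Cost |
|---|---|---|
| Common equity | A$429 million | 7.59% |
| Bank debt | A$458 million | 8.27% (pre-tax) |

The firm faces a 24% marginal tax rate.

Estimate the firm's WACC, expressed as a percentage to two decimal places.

Total capital V = 429 + 458 = 887.
Equity: weight = 429/887 = 0.4837; cost = 7.59%.
Bank debt: weight = 458/887 = 0.5163; after-tax cost = 8.27% × (1 − 24%) = 6.2852%.
WACC = 0.4837 × 7.5900% + 0.5163 × 6.2852% = 6.9163%.

6.92%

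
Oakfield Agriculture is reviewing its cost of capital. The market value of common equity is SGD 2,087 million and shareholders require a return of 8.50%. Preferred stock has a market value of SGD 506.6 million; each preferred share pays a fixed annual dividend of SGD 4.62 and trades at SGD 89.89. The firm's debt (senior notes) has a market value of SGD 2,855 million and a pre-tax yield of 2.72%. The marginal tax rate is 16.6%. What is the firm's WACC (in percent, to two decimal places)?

4.92%

Cost of preferred: Rp = 4.62 / 89.89 = 5.1396%.
Total capital V = 2087 + 506.6 + 2855 = 5448.6.
Equity: weight = 2087/5448.6 = 0.3830; cost = 8.5%.
Preferred: weight = 506.6/5448.6 = 0.0930; cost = 5.1396%.
Senior notes: weight = 2855/5448.6 = 0.5240; after-tax cost = 2.72% × (1 − 16.6%) = 2.2685%.
WACC = 0.3830 × 8.5000% + 0.0930 × 5.1396% + 0.5240 × 2.2685% = 4.9223%.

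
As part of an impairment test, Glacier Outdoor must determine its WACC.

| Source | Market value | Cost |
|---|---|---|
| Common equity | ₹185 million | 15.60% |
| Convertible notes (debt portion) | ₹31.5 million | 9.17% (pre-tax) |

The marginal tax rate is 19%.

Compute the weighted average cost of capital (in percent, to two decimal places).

Total capital V = 185 + 31.5 = 216.5.
Equity: weight = 185/216.5 = 0.8545; cost = 15.6%.
Convertible notes (debt portion): weight = 31.5/216.5 = 0.1455; after-tax cost = 9.17% × (1 − 19%) = 7.4277%.
WACC = 0.8545 × 15.6000% + 0.1455 × 7.4277% = 14.4110%.

14.41%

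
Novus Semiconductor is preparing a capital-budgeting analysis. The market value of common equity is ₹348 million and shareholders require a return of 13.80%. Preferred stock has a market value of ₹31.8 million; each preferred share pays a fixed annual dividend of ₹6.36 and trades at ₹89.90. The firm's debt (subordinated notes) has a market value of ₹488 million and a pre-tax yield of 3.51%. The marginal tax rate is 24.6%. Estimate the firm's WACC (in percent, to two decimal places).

7.28%

Cost of preferred: Rp = 6.36 / 89.9 = 7.0745%.
Total capital V = 348 + 31.8 + 488 = 867.8.
Equity: weight = 348/867.8 = 0.4010; cost = 13.8%.
Preferred: weight = 31.8/867.8 = 0.0366; cost = 7.0745%.
Subordinated notes: weight = 488/867.8 = 0.5623; after-tax cost = 3.51% × (1 − 24.6%) = 2.6465%.
WACC = 0.4010 × 13.8000% + 0.0366 × 7.0745% + 0.5623 × 2.6465% = 7.2815%.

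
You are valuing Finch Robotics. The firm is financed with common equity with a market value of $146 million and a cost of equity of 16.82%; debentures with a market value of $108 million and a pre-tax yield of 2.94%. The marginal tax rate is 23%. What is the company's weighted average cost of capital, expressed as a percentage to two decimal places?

10.63%

Total capital V = 146 + 108 = 254.
Equity: weight = 146/254 = 0.5748; cost = 16.82%.
Debentures: weight = 108/254 = 0.4252; after-tax cost = 2.94% × (1 − 23%) = 2.2638%.
WACC = 0.5748 × 16.8200% + 0.4252 × 2.2638% = 10.6307%.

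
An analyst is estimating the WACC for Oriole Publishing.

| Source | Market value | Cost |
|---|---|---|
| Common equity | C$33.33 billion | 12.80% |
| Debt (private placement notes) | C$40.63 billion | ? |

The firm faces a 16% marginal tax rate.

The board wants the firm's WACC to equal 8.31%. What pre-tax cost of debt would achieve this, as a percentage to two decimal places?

5.51%

Total capital V = 33.33 + 40.63 = 73.96.
Equity weight = 33.33/73.96 = 0.4506.
Private placement notes weight = 40.63/73.96 = 0.5494.
Equity contribution = 0.4506 × 12.8% = 5.7683%.
Remaining for debt = 8.31% − 5.7683% = 2.5417%.
Rd × (1 − 16%) × 0.5494 = 2.5417%  ⇒  Rd = 5.5080%.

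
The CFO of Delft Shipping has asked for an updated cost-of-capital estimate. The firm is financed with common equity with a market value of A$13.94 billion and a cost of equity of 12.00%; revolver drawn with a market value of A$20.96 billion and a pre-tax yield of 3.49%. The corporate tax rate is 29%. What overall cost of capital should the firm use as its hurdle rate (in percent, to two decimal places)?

6.28%

Total capital V = 13.94 + 20.96 = 34.9.
Equity: weight = 13.94/34.9 = 0.3994; cost = 12%.
Revolver drawn: weight = 20.96/34.9 = 0.6006; after-tax cost = 3.49% × (1 − 29%) = 2.4779%.
WACC = 0.3994 × 12.0000% + 0.6006 × 2.4779% = 6.2813%.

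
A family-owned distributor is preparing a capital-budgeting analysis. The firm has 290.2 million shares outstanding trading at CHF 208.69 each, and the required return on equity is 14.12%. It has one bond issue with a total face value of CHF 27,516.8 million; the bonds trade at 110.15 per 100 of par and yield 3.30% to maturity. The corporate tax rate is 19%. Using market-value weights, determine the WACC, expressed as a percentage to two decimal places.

Market value of equity E = 208.69 × 290.2m = 60561.838m. Market value of debt D = 27516.8m × 110.15/100 = 30309.7552m.
Total capital V = 60561.838 + 30309.7552 = 90871.5932.
Equity: weight = 60561.838/90871.5932 = 0.6665; cost = 14.12%.
Bonds outstanding: weight = 30309.7552/90871.5932 = 0.3335; after-tax cost = 3.3% × (1 − 19%) = 2.6730%.
WACC = 0.6665 × 14.1200% + 0.3335 × 2.6730% = 10.3019%.

10.30%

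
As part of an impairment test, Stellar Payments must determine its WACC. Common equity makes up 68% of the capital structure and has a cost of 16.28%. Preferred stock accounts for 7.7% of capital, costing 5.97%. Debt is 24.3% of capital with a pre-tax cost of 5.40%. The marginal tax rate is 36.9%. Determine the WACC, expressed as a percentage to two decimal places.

12.36%

After-tax cost of debt = 5.4% × (1 − 36.9%) = 3.4074%.
WACC = 0.680 × 16.2800% + 0.077 × 5.9700% + 0.243 × 3.4074% = 12.3581%.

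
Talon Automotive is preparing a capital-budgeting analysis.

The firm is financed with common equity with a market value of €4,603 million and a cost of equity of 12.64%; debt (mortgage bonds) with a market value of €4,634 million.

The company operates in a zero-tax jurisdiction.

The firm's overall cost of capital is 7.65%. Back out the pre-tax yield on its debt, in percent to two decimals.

Total capital V = 4603 + 4634 = 9237.
Equity weight = 4603/9237 = 0.4983.
Mortgage bonds weight = 4634/9237 = 0.5017.
Equity contribution = 0.4983 × 12.64% = 6.2988%.
Remaining for debt = 7.65% − 6.2988% = 1.3512%.
Rd × (1 − 0%) × 0.5017 = 1.3512%  ⇒  Rd = 2.6934%.

2.69%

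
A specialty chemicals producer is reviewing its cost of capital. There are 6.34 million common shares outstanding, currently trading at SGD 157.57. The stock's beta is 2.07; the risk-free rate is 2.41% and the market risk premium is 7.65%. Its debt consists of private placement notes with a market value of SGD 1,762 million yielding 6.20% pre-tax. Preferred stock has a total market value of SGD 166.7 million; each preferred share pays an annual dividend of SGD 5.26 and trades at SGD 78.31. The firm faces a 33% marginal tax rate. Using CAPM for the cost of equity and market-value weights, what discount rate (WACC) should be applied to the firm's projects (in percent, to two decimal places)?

9.11%

Cost of equity via CAPM: Re = 2.41% + 2.07 × 7.65% = 18.2455%.
Cost of preferred: Rp = 5.26 / 78.31 = 6.7169%.
Market value of equity E = 157.57 × 6.34m = 998.9938m.
Total capital V = 998.9938 + 166.7 + 1762 = 2927.6938.
Equity: weight = 998.9938/2927.6938 = 0.3412; cost = 18.2455%.
Preferred: weight = 166.7/2927.6938 = 0.0569; cost = 6.7169%.
Private placement notes: weight = 1762/2927.6938 = 0.6018; after-tax cost = 6.2% × (1 − 33%) = 4.1540%.
WACC = 0.3412 × 18.2455% + 0.0569 × 6.7169% + 0.6018 × 4.1540% = 9.1083%.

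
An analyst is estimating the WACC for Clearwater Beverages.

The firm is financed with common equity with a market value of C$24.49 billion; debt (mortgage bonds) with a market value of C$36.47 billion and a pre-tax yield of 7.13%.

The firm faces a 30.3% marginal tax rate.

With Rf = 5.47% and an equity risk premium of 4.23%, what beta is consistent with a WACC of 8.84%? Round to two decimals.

2.16

Total capital V = 24.49 + 36.47 = 60.96.
Equity weight = 24.49/60.96 = 0.4017.
Mortgage bonds weight = 36.47/60.96 = 0.5983.
Debt contribution = 0.5983 × 7.13% × (1 − 30.3%) = 2.9731%.
Required equity contribution = 8.84% − 2.9731% = 5.8669%  ⇒  Re = 14.6037%.
CAPM: 14.6037% = 5.47% + β × 4.23%  ⇒  β = 2.1593.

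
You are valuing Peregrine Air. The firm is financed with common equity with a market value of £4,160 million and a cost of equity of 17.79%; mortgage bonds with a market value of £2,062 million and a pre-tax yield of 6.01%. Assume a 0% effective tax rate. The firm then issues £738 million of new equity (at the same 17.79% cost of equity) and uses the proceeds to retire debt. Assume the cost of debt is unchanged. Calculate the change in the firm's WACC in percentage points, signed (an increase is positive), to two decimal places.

Current WACC:
Total capital V = 4160 + 2062 = 6222.
Equity: weight = 4160/6222 = 0.6686; cost = 17.79%.
Mortgage bonds: weight = 2062/6222 = 0.3314; after-tax cost = 6.01% × (1 − 0%) = 6.0100%.
WACC = 0.6686 × 17.7900% + 0.3314 × 6.0100% = 13.8861%.
After the change:
Total capital V = 4898 + 1324 = 6222.
Equity: weight = 4898/6222 = 0.7872; cost = 17.79%.
Mortgage bonds: weight = 1324/6222 = 0.2128; after-tax cost = 6.01% × (1 − 0%) = 6.0100%.
WACC = 0.7872 × 17.7900% + 0.2128 × 6.0100% = 15.2833%.
Change in WACC = 15.2833% − 13.8861% = 1.3972 pp.

+1.40 pp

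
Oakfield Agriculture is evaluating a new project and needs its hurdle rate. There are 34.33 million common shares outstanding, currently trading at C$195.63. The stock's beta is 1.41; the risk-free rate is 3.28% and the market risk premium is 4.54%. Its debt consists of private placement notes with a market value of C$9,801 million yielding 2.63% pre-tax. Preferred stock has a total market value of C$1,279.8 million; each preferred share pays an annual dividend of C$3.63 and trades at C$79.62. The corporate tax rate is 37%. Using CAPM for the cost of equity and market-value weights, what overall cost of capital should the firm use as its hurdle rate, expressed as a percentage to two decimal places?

Cost of equity via CAPM: Re = 3.28% + 1.41 × 4.54% = 9.6814%.
Cost of preferred: Rp = 3.63 / 79.62 = 4.5592%.
Market value of equity E = 195.63 × 34.33m = 6715.9779m.
Total capital V = 6715.9779 + 1279.8 + 9801 = 17796.7779.
Equity: weight = 6715.9779/17796.7779 = 0.3774; cost = 9.6814%.
Preferred: weight = 1279.8/17796.7779 = 0.0719; cost = 4.5592%.
Private placement notes: weight = 9801/17796.7779 = 0.5507; after-tax cost = 2.63% × (1 − 37%) = 1.6569%.
WACC = 0.3774 × 9.6814% + 0.0719 × 4.5592% + 0.5507 × 1.6569% = 4.8938%.

4.89%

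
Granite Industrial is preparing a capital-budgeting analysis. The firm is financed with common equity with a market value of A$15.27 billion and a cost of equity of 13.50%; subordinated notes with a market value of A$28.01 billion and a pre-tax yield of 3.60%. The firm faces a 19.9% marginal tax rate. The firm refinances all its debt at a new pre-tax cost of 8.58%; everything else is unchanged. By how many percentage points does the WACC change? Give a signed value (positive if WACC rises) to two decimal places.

Current WACC:
Total capital V = 15.27 + 28.01 = 43.28.
Equity: weight = 15.27/43.28 = 0.3528; cost = 13.5%.
Subordinated notes: weight = 28.01/43.28 = 0.6472; after-tax cost = 3.6% × (1 − 19.9%) = 2.8836%.
WACC = 0.3528 × 13.5000% + 0.6472 × 2.8836% = 6.6293%.
After the change:
Total capital V = 15.27 + 28.01 = 43.28.
Equity: weight = 15.27/43.28 = 0.3528; cost = 13.5%.
Subordinated notes: weight = 28.01/43.28 = 0.6472; after-tax cost = 8.58% × (1 − 19.9%) = 6.8726%.
WACC = 0.3528 × 13.5000% + 0.6472 × 6.8726% = 9.2109%.
Change in WACC = 9.2109% − 6.6293% = 2.5816 pp.

+2.58 pp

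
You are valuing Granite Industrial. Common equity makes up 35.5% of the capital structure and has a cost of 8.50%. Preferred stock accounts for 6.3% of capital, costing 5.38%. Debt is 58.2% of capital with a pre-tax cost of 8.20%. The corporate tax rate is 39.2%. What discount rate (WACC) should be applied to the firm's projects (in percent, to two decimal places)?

After-tax cost of debt = 8.2% × (1 − 39.2%) = 4.9856%.
WACC = 0.355 × 8.5000% + 0.063 × 5.3800% + 0.582 × 4.9856% = 6.2581%.

6.26%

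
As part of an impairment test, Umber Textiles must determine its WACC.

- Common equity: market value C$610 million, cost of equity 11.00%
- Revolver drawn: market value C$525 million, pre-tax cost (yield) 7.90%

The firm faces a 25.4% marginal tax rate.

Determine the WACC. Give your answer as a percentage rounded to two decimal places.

8.64%

Total capital V = 610 + 525 = 1135.
Equity: weight = 610/1135 = 0.5374; cost = 11%.
Revolver drawn: weight = 525/1135 = 0.4626; after-tax cost = 7.9% × (1 − 25.4%) = 5.8934%.
WACC = 0.5374 × 11.0000% + 0.4626 × 5.8934% = 8.6379%.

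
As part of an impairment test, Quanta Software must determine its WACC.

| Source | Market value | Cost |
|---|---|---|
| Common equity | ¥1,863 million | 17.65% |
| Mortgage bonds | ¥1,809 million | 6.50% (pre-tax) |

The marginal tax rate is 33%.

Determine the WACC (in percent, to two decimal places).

Total capital V = 1863 + 1809 = 3672.
Equity: weight = 1863/3672 = 0.5074; cost = 17.65%.
Mortgage bonds: weight = 1809/3672 = 0.4926; after-tax cost = 6.5% × (1 − 33%) = 4.3550%.
WACC = 0.5074 × 17.6500% + 0.4926 × 4.3550% = 11.1003%.

11.10%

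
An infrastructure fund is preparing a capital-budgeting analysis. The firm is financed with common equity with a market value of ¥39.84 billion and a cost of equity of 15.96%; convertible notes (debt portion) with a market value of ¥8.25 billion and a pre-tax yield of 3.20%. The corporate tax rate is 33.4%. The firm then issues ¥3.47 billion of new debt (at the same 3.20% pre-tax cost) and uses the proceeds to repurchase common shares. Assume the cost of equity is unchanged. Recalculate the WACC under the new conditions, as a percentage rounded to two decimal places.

12.59%

After the change:
Total capital V = 36.37 + 11.72 = 48.09.
Equity: weight = 36.37/48.09 = 0.7563; cost = 15.96%.
Convertible notes (debt portion): weight = 11.72/48.09 = 0.2437; after-tax cost = 3.2% × (1 − 33.4%) = 2.1312%.
WACC = 0.7563 × 15.9600% + 0.2437 × 2.1312% = 12.5898%.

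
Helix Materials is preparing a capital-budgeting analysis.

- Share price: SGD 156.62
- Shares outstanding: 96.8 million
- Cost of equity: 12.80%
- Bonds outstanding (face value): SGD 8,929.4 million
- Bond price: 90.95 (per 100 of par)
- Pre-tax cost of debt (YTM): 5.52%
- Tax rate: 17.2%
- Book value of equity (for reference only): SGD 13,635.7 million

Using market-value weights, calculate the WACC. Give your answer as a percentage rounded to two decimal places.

Market value of equity E = 156.62 × 96.8m = 15160.816m. Market value of debt D = 8929.4m × 90.95/100 = 8121.2893m.
Total capital V = 15160.816 + 8121.2893 = 23282.1053.
Equity: weight = 15160.816/23282.1053 = 0.6512; cost = 12.8%.
Bonds outstanding: weight = 8121.2893/23282.1053 = 0.3488; after-tax cost = 5.52% × (1 − 17.2%) = 4.5706%.
WACC = 0.6512 × 12.8000% + 0.3488 × 4.5706% = 9.9294%.

9.93%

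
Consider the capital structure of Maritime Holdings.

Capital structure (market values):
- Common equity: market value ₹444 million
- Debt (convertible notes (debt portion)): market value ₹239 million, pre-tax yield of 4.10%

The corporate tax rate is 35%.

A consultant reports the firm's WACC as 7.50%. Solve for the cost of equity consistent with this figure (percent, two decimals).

Total capital V = 444 + 239 = 683.
Equity weight = 444/683 = 0.6501.
Convertible notes (debt portion) weight = 239/683 = 0.3499.
Debt contribution = 0.3499 × 4.1% × (1 − 35%) = 0.9326%.
Required equity contribution = 7.5% − 0.9326% = 6.5674%.
Re = 6.5674% / 0.6501 = 10.1026%.

10.10%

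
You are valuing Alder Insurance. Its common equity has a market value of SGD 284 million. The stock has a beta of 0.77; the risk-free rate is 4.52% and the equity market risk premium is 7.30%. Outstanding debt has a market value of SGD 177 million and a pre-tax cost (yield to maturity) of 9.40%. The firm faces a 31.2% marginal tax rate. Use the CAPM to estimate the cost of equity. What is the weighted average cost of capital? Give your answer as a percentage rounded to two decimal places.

Cost of equity via CAPM: Re = 4.52% + 0.77 × 7.3% = 10.1410%.
Total capital V = 284 + 177 = 461.
Equity: weight = 284/461 = 0.6161; cost = 10.141%.
Debt: weight = 177/461 = 0.3839; after-tax cost = 9.4% × (1 − 31.2%) = 6.4672%.
WACC = 0.6161 × 10.1410% + 0.3839 × 6.4672% = 8.7305%.

8.73%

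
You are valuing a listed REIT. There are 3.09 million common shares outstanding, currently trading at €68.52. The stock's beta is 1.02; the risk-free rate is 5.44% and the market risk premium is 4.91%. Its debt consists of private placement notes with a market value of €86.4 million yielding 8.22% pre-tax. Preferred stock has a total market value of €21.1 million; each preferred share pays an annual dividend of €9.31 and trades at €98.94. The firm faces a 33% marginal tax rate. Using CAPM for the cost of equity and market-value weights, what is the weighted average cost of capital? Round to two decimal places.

Cost of equity via CAPM: Re = 5.44% + 1.02 × 4.91% = 10.4482%.
Cost of preferred: Rp = 9.31 / 98.94 = 9.4097%.
Market value of equity E = 68.52 × 3.09m = 211.7268m.
Total capital V = 211.7268 + 21.1 + 86.4 = 319.2268.
Equity: weight = 211.7268/319.2268 = 0.6632; cost = 10.4482%.
Preferred: weight = 21.1/319.2268 = 0.0661; cost = 9.4097%.
Private placement notes: weight = 86.4/319.2268 = 0.2707; after-tax cost = 8.22% × (1 − 33%) = 5.5074%.
WACC = 0.6632 × 10.4482% + 0.0661 × 9.4097% + 0.2707 × 5.5074% = 9.0423%.

9.04%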